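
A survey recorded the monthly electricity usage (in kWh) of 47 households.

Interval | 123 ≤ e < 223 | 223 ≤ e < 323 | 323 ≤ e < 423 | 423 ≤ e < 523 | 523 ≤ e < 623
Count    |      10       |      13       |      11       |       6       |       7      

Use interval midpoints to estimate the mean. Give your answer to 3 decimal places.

345.340

Midpoints: 173, 273, 373, 473, 573
Σfm = 10×173 + 13×273 + 11×373 + 6×473 + 7×573 = 16231
n = Σf = 47
Mean = 16231 / 47 = 345.3404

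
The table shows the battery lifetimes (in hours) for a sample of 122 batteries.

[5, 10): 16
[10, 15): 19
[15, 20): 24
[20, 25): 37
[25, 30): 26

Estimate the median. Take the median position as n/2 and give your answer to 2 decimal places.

Cumulative frequencies: 16, 35, 59, 96, 122
n = 122; position = n/2 = 61.
This falls in the class [20, 25): L = 20, F = 59, f = 37, h = 5.
Median ≈ 20 + ((61 − 59) / 37) × 5 = 20.2703

20.27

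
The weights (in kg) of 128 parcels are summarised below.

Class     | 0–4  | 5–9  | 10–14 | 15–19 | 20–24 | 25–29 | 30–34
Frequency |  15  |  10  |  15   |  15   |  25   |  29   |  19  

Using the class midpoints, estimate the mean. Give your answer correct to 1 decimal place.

Midpoints: 2, 7, 12, 17, 22, 27, 32
Σfm = 15×2 + 10×7 + 15×12 + 15×17 + 25×22 + 29×27 + 19×32 = 2476
n = Σf = 128
Mean = 2476 / 128 = 19.3438

19.3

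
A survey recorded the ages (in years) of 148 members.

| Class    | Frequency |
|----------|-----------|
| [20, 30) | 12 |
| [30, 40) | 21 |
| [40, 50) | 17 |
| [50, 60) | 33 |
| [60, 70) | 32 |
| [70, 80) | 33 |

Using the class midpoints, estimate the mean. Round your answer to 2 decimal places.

55.20

Midpoints: 25, 35, 45, 55, 65, 75
Σfm = 12×25 + 21×35 + 17×45 + 33×55 + 32×65 + 33×75 = 8170
n = Σf = 148
Mean = 8170 / 148 = 55.2027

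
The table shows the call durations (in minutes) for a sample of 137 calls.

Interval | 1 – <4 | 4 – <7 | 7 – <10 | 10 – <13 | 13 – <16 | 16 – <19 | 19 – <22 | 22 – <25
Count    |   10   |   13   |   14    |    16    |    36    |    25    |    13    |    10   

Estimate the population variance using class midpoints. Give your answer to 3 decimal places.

Midpoints: 2.5, 5.5, 8.5, 11.5, 14.5, 17.5, 20.5, 23.5
n = 137, Σfm = 1860.5, mean = 13.5803
Σfm² = 29794.25
Σf(m − x̄)² = Σfm² − (Σfm)²/n = 29794.25 − 1860.5²/137 = 4528.1168
Population variance = 4528.1168 / 137 = 33.0519

33.052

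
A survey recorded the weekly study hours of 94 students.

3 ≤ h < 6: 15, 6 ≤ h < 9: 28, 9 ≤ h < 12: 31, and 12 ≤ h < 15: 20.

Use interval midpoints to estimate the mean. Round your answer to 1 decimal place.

Midpoints: 4.5, 7.5, 10.5, 13.5
Σfm = 15×4.5 + 28×7.5 + 31×10.5 + 20×13.5 = 873
n = Σf = 94
Mean = 873 / 94 = 9.2872

9.3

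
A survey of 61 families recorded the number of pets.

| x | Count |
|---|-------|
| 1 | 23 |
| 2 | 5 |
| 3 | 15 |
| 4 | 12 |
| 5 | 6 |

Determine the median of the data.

3

Cumulative frequencies: 23, 28, 43, 55, 61
n = 61, so the median is the value in position (n+1)/2 = 31.
Position 31 falls at value 3.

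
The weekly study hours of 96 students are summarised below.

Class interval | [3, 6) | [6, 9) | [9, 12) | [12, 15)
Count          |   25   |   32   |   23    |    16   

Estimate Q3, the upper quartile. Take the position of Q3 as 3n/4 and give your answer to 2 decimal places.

10.96

Cumulative frequencies: 25, 57, 80, 96
n = 96; position = 3n/4 = 72.
This falls in the class [9, 12): L = 9, F = 57, f = 23, h = 3.
Upper quartile ≈ 9 + ((72 − 57) / 23) × 3 = 10.9565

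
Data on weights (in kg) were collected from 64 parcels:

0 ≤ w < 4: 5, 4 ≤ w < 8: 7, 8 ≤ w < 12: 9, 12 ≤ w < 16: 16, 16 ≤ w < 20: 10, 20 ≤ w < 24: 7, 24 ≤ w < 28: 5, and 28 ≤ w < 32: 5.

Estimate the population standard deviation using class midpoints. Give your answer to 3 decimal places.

7.715

Midpoints: 2, 6, 10, 14, 18, 22, 26, 30
n = 64, Σfm = 980, mean = 15.3125
Σfm² = 18816
Σf(m − x̄)² = Σfm² − (Σfm)²/n = 18816 − 980²/64 = 3809.7500
Population variance = 3809.7500 / 64 = 59.5273
Standard deviation = √59.5273 = 7.7154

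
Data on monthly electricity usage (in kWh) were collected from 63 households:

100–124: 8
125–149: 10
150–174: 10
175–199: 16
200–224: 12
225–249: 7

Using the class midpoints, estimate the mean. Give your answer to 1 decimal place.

175.9

Midpoints: 112, 137, 162, 187, 212, 237
Σfm = 8×112 + 10×137 + 10×162 + 16×187 + 12×212 + 7×237 = 11081
n = Σf = 63
Mean = 11081 / 63 = 175.8889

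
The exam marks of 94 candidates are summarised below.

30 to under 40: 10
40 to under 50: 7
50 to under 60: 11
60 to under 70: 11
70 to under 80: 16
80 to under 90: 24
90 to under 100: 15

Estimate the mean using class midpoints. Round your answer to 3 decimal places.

70.745

Midpoints: 35, 45, 55, 65, 75, 85, 95
Σfm = 10×35 + 7×45 + 11×55 + 11×65 + 16×75 + 24×85 + 15×95 = 6650
n = Σf = 94
Mean = 6650 / 94 = 70.7447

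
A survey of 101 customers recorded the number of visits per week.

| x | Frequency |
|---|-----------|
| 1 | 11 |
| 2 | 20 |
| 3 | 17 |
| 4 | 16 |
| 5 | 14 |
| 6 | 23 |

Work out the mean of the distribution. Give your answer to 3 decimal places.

3.703

Values: 1, 2, 3, 4, 5, 6
Σfx = 11×1 + 20×2 + 17×3 + 16×4 + 14×5 + 23×6 = 374
n = Σf = 101
Mean = 374 / 101 = 3.7030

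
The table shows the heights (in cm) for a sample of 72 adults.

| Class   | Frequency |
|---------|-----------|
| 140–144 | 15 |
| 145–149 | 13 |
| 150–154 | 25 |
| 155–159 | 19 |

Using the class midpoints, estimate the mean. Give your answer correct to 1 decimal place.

Midpoints: 142, 147, 152, 157
Σfm = 15×142 + 13×147 + 25×152 + 19×157 = 10824
n = Σf = 72
Mean = 10824 / 72 = 150.3333

150.3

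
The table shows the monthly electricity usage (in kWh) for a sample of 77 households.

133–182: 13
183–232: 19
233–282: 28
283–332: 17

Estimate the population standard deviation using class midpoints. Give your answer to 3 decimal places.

Midpoints: 157.5, 207.5, 257.5, 307.5
n = 77, Σfm = 18427.5, mean = 239.3182
Σfm² = 4604581.25
Σf(m − x̄)² = Σfm² − (Σfm)²/n = 4604581.25 − 18427.5²/77 = 194545.4545
Population variance = 194545.4545 / 77 = 2526.5643
Standard deviation = √2526.5643 = 50.2649

50.265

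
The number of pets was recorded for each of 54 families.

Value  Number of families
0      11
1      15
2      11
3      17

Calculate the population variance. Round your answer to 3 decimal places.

1.270

Values: 0, 1, 2, 3
n = 54, Σfx = 88, mean = 1.6296
Σfx² = 212
Σf(x − x̄)² = Σfx² − (Σfx)²/n = 212 − 88²/54 = 68.5926
Population variance = 68.5926 / 54 = 1.2702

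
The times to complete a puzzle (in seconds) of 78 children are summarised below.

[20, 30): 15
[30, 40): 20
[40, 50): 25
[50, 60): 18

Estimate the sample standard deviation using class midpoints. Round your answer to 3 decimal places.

Midpoints: 25, 35, 45, 55
n = 78, Σfm = 3190, mean = 40.8974
Σfm² = 138950
Σf(m − x̄)² = Σfm² − (Σfm)²/n = 138950 − 3190²/78 = 8487.1795
Sample variance = 8487.1795 / 77 = 110.2231
Standard deviation = √110.2231 = 10.4987

10.499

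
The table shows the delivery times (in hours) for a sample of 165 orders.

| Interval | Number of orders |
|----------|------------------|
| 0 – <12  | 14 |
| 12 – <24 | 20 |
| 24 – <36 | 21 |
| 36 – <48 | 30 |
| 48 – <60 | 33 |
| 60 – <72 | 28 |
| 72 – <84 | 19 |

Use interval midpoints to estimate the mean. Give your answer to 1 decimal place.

45.1

Midpoints: 6, 18, 30, 42, 54, 66, 78
Σfm = 14×6 + 20×18 + 21×30 + 30×42 + 33×54 + 28×66 + 19×78 = 7446
n = Σf = 165
Mean = 7446 / 165 = 45.1273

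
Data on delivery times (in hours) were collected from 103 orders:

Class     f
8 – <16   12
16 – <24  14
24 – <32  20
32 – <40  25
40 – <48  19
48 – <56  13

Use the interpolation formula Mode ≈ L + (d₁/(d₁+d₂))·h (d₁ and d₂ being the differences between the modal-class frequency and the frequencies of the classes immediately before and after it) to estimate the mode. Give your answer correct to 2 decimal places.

35.64

Modal class: 32 – <40 (highest frequency 25).
d₁ = 25 − 20 = 5, d₂ = 25 − 19 = 6
Mode ≈ 32 + (5/(5+6)) × 8 = 32 + 3.6364 = 35.6364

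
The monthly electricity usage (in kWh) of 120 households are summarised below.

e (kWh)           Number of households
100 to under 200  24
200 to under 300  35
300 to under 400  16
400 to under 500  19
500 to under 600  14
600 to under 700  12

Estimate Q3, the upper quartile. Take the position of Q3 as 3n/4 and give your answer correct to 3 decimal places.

478.947

Cumulative frequencies: 24, 59, 75, 94, 108, 120
n = 120; position = 3n/4 = 90.
This falls in the class 400 to under 500: L = 400, F = 75, f = 19, h = 100.
Upper quartile ≈ 400 + ((90 − 75) / 19) × 100 = 478.9474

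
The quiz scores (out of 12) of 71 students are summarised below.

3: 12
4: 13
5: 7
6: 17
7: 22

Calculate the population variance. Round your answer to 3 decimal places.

2.224

Values: 3, 4, 5, 6, 7
n = 71, Σfx = 379, mean = 5.3380
Σfx² = 2181
Σf(x − x̄)² = Σfx² − (Σfx)²/n = 2181 − 379²/71 = 157.8873
Population variance = 157.8873 / 71 = 2.2238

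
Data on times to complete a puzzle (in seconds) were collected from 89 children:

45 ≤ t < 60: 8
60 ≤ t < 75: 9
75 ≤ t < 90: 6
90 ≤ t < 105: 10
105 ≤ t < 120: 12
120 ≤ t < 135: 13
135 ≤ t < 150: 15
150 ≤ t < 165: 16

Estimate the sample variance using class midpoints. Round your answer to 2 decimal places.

Midpoints: 52.5, 67.5, 82.5, 97.5, 112.5, 127.5, 142.5, 157.5
n = 89, Σfm = 10162.5, mean = 114.1854
Σfm² = 1263656.25
Σf(m − x̄)² = Σfm² − (Σfm)²/n = 1263656.25 − 10162.5²/89 = 103247.1910
Sample variance = 103247.1910 / 88 = 1173.2635

1173.26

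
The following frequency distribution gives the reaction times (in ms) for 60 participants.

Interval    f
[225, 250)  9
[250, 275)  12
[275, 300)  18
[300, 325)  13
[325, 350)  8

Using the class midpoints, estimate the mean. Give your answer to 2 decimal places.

Midpoints: 237.5, 262.5, 287.5, 312.5, 337.5
Σfm = 9×237.5 + 12×262.5 + 18×287.5 + 13×312.5 + 8×337.5 = 17225
n = Σf = 60
Mean = 17225 / 60 = 287.0833

287.08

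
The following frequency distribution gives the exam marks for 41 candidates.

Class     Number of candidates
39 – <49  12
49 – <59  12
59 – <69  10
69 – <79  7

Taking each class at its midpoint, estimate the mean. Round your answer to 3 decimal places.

56.927

Midpoints: 44, 54, 64, 74
Σfm = 12×44 + 12×54 + 10×64 + 7×74 = 2334
n = Σf = 41
Mean = 2334 / 41 = 56.9268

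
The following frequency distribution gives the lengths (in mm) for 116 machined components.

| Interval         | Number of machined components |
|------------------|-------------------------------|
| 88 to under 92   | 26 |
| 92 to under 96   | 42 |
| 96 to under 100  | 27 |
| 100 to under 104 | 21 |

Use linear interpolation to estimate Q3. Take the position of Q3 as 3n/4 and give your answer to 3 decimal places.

98.815

Cumulative frequencies: 26, 68, 95, 116
n = 116; position = 3n/4 = 87.
This falls in the class 96 to under 100: L = 96, F = 68, f = 27, h = 4.
Upper quartile ≈ 96 + ((87 − 68) / 27) × 4 = 98.8148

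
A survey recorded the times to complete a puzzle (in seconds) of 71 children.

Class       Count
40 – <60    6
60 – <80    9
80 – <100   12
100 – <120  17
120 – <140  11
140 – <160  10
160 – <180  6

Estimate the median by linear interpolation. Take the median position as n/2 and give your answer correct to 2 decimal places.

110.00

Cumulative frequencies: 6, 15, 27, 44, 55, 65, 71
n = 71; position = n/2 = 35.5.
This falls in the class 100 – <120: L = 100, F = 27, f = 17, h = 20.
Median ≈ 100 + ((35.5 − 27) / 17) × 20 = 110.0000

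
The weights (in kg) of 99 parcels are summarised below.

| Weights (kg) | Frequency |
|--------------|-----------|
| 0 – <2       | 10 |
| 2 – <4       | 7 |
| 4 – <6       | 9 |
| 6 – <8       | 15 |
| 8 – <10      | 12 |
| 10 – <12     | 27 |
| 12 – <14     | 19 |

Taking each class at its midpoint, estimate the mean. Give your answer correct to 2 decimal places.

8.41

Midpoints: 1, 3, 5, 7, 9, 11, 13
Σfm = 10×1 + 7×3 + 9×5 + 15×7 + 12×9 + 27×11 + 19×13 = 833
n = Σf = 99
Mean = 833 / 99 = 8.4141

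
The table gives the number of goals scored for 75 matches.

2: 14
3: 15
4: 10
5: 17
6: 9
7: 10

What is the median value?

Cumulative frequencies: 14, 29, 39, 56, 65, 75
n = 75, so the median is the value in position (n+1)/2 = 38.
Position 38 falls at value 4.

4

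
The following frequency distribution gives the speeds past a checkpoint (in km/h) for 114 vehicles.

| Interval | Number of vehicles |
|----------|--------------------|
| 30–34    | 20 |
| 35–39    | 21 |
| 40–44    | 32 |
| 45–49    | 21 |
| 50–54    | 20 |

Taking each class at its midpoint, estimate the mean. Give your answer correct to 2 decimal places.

42.00

Midpoints: 32, 37, 42, 47, 52
Σfm = 20×32 + 21×37 + 32×42 + 21×47 + 20×52 = 4788
n = Σf = 114
Mean = 4788 / 114 = 42.0000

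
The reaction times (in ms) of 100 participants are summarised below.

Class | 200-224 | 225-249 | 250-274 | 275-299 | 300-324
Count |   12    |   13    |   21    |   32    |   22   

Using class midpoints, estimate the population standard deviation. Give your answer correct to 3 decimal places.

Midpoints: 212, 237, 262, 287, 312
n = 100, Σfm = 27175, mean = 271.7500
Σfm² = 7488425
Σf(m − x̄)² = Σfm² − (Σfm)²/n = 7488425 − 27175²/100 = 103618.7500
Population variance = 103618.7500 / 100 = 1036.1875
Standard deviation = √1036.1875 = 32.1899

32.190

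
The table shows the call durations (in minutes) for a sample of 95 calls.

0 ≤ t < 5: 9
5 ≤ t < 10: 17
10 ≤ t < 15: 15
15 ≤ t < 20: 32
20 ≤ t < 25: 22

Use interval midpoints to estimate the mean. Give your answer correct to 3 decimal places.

14.658

Midpoints: 2.5, 7.5, 12.5, 17.5, 22.5
Σfm = 9×2.5 + 17×7.5 + 15×12.5 + 32×17.5 + 22×22.5 = 1392.5
n = Σf = 95
Mean = 1392.5 / 95 = 14.6579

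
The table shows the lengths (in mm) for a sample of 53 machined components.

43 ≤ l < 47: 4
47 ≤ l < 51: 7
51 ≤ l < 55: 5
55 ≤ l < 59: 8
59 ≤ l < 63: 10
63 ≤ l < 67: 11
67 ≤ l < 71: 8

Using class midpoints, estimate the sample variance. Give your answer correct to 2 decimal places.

Midpoints: 45, 49, 53, 57, 61, 65, 69
n = 53, Σfm = 3121, mean = 58.8868
Σfm² = 186717
Σf(m − x̄)² = Σfm² − (Σfm)²/n = 186717 − 3121²/53 = 2931.3208
Sample variance = 2931.3208 / 52 = 56.3716

56.37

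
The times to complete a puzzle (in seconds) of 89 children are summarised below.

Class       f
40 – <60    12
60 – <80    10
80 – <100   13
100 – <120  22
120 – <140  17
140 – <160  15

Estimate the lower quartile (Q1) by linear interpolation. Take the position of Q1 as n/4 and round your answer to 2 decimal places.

80.38

Cumulative frequencies: 12, 22, 35, 57, 74, 89
n = 89; position = n/4 = 22.25.
This falls in the class 80 – <100: L = 80, F = 22, f = 13, h = 20.
Lower quartile ≈ 80 + ((22.25 − 22) / 13) × 20 = 80.3846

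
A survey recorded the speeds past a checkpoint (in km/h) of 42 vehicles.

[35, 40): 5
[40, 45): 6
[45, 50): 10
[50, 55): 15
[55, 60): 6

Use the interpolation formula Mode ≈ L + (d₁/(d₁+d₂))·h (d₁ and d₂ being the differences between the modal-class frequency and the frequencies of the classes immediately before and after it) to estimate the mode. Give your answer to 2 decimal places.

Modal class: [50, 55) (highest frequency 15).
d₁ = 15 − 10 = 5, d₂ = 15 − 6 = 9
Mode ≈ 50 + (5/(5+9)) × 5 = 50 + 1.7857 = 51.7857

51.79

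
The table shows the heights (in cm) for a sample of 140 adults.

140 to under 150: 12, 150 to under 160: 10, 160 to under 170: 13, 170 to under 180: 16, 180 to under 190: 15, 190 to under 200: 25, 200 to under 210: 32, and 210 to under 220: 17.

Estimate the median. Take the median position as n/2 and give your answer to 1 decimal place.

191.6

Cumulative frequencies: 12, 22, 35, 51, 66, 91, 123, 140
n = 140; position = n/2 = 70.
This falls in the class 190 to under 200: L = 190, F = 66, f = 25, h = 10.
Median ≈ 190 + ((70 − 66) / 25) × 10 = 191.6000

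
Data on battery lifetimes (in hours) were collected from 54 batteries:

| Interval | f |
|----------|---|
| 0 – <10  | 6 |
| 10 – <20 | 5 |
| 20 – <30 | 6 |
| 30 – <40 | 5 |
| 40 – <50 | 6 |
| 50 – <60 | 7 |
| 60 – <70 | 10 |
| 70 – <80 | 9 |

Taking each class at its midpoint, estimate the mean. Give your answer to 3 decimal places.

44.630

Midpoints: 5, 15, 25, 35, 45, 55, 65, 75
Σfm = 6×5 + 5×15 + 6×25 + 5×35 + 6×45 + 7×55 + 10×65 + 9×75 = 2410
n = Σf = 54
Mean = 2410 / 54 = 44.6296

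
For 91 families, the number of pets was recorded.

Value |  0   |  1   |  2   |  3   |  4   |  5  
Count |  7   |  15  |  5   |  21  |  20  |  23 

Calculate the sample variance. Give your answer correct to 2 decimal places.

2.65

Values: 0, 1, 2, 3, 4, 5
n = 91, Σfx = 283, mean = 3.1099
Σfx² = 1119
Σf(x − x̄)² = Σfx² − (Σfx)²/n = 1119 − 283²/91 = 238.9011
Sample variance = 238.9011 / 90 = 2.6545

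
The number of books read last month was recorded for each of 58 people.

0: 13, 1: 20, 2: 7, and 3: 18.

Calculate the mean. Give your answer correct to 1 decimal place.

1.5

Values: 0, 1, 2, 3
Σfx = 13×0 + 20×1 + 7×2 + 18×3 = 88
n = Σf = 58
Mean = 88 / 58 = 1.5172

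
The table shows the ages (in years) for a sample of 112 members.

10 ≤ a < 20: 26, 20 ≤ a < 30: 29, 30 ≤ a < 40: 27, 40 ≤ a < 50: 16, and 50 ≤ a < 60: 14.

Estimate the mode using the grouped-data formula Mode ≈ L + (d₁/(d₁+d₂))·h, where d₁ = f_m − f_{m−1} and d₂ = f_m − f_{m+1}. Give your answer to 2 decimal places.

Modal class: 20 ≤ a < 30 (highest frequency 29).
d₁ = 29 − 26 = 3, d₂ = 29 − 27 = 2
Mode ≈ 20 + (3/(3+2)) × 10 = 20 + 6.0000 = 26.0000

26.00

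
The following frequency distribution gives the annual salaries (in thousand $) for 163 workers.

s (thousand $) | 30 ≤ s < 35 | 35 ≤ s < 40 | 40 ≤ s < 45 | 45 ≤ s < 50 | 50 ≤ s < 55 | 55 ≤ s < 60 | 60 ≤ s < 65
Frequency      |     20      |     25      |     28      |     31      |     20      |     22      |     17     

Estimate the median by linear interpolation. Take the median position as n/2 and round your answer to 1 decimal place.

Cumulative frequencies: 20, 45, 73, 104, 124, 146, 163
n = 163; position = n/2 = 81.5.
This falls in the class 45 ≤ s < 50: L = 45, F = 73, f = 31, h = 5.
Median ≈ 45 + ((81.5 − 73) / 31) × 5 = 46.3710

46.4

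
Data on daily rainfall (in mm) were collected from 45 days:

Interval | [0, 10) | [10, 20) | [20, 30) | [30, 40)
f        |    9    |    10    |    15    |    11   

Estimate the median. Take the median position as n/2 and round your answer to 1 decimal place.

22.3

Cumulative frequencies: 9, 19, 34, 45
n = 45; position = n/2 = 22.5.
This falls in the class [20, 30): L = 20, F = 19, f = 15, h = 10.
Median ≈ 20 + ((22.5 − 19) / 15) × 10 = 22.3333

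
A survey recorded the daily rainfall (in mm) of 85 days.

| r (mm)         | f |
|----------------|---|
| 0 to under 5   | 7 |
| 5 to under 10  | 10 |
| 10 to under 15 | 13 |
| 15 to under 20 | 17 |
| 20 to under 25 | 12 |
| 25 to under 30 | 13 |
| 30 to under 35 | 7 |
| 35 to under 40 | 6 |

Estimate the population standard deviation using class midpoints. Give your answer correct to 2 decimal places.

Midpoints: 2.5, 7.5, 12.5, 17.5, 22.5, 27.5, 32.5, 37.5
n = 85, Σfm = 1632.5, mean = 19.2059
Σfm² = 39581.25
Σf(m − x̄)² = Σfm² − (Σfm)²/n = 39581.25 − 1632.5²/85 = 8227.6471
Population variance = 8227.6471 / 85 = 96.7958
Standard deviation = √96.7958 = 9.8385

9.84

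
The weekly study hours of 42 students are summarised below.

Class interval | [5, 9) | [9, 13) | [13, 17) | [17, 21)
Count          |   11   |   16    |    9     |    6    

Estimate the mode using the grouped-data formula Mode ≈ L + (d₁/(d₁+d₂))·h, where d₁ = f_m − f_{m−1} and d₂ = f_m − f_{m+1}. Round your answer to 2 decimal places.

Modal class: [9, 13) (highest frequency 16).
d₁ = 16 − 11 = 5, d₂ = 16 − 9 = 7
Mode ≈ 9 + (5/(5+7)) × 4 = 9 + 1.6667 = 10.6667

10.67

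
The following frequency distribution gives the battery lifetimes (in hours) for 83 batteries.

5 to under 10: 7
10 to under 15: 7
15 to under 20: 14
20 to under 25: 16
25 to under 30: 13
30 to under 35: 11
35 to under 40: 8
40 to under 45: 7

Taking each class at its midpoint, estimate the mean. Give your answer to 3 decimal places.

24.789

Midpoints: 7.5, 12.5, 17.5, 22.5, 27.5, 32.5, 37.5, 42.5
Σfm = 7×7.5 + 7×12.5 + 14×17.5 + 16×22.5 + 13×27.5 + 11×32.5 + 8×37.5 + 7×42.5 = 2057.5
n = Σf = 83
Mean = 2057.5 / 83 = 24.7892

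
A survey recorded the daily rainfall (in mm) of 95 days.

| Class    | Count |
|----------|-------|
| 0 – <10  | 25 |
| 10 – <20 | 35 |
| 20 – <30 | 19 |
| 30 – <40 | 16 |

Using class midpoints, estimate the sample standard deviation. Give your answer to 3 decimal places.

10.360

Midpoints: 5, 15, 25, 35
n = 95, Σfm = 1685, mean = 17.7368
Σfm² = 39975
Σf(m − x̄)² = Σfm² − (Σfm)²/n = 39975 − 1685²/95 = 10088.4211
Sample variance = 10088.4211 / 94 = 107.3236
Standard deviation = √107.3236 = 10.3597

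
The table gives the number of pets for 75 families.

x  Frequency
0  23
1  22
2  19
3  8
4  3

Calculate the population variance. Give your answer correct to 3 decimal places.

1.268

Values: 0, 1, 2, 3, 4
n = 75, Σfx = 96, mean = 1.2800
Σfx² = 218
Σf(x − x̄)² = Σfx² − (Σfx)²/n = 218 − 96²/75 = 95.1200
Population variance = 95.1200 / 75 = 1.2683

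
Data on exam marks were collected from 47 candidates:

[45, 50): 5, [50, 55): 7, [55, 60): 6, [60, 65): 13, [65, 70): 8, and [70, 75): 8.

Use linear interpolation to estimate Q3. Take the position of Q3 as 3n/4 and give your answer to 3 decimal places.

Cumulative frequencies: 5, 12, 18, 31, 39, 47
n = 47; position = 3n/4 = 35.25.
This falls in the class [65, 70): L = 65, F = 31, f = 8, h = 5.
Upper quartile ≈ 65 + ((35.25 − 31) / 8) × 5 = 67.6562

67.656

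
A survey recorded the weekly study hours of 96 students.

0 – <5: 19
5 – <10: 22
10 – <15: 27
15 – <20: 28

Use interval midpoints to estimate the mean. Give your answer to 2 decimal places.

Midpoints: 2.5, 7.5, 12.5, 17.5
Σfm = 19×2.5 + 22×7.5 + 27×12.5 + 28×17.5 = 1040
n = Σf = 96
Mean = 1040 / 96 = 10.8333

10.83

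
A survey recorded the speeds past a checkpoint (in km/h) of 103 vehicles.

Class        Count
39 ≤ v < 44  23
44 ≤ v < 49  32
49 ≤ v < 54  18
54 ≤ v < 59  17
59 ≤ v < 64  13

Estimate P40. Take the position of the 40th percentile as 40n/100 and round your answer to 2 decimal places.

46.84

Cumulative frequencies: 23, 55, 73, 90, 103
n = 103; position = 40n/100 = 41.2.
This falls in the class 44 ≤ v < 49: L = 44, F = 23, f = 32, h = 5.
40th percentile ≈ 44 + ((41.2 − 23) / 32) × 5 = 46.8438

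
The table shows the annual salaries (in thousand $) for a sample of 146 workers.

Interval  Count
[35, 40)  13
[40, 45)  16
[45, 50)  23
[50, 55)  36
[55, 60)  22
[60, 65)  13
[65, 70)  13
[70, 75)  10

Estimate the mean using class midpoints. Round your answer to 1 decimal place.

Midpoints: 37.5, 42.5, 47.5, 52.5, 57.5, 62.5, 67.5, 72.5
Σfm = 13×37.5 + 16×42.5 + 23×47.5 + 36×52.5 + 22×57.5 + 13×62.5 + 13×67.5 + 10×72.5 = 7830
n = Σf = 146
Mean = 7830 / 146 = 53.6301

53.6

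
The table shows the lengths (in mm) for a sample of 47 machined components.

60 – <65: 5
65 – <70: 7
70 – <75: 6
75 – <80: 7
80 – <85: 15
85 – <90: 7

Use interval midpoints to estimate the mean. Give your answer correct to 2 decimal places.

Midpoints: 62.5, 67.5, 72.5, 77.5, 82.5, 87.5
Σfm = 5×62.5 + 7×67.5 + 6×72.5 + 7×77.5 + 15×82.5 + 7×87.5 = 3612.5
n = Σf = 47
Mean = 3612.5 / 47 = 76.8617

76.86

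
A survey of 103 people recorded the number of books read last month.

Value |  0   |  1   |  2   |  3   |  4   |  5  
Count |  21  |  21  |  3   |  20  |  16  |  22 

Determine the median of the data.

3

Cumulative frequencies: 21, 42, 45, 65, 81, 103
n = 103, so the median is the value in position (n+1)/2 = 52.
Position 52 falls at value 3.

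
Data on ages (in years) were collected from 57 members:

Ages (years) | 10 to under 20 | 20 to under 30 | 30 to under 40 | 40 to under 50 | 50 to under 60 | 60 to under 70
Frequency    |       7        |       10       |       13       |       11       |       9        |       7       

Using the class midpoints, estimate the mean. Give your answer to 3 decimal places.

Midpoints: 15, 25, 35, 45, 55, 65
Σfm = 7×15 + 10×25 + 13×35 + 11×45 + 9×55 + 7×65 = 2255
n = Σf = 57
Mean = 2255 / 57 = 39.5614

39.561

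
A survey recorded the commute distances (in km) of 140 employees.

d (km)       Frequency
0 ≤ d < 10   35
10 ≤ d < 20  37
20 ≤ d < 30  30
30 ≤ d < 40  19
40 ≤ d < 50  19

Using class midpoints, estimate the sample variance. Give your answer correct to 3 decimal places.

182.837

Midpoints: 5, 15, 25, 35, 45
n = 140, Σfm = 3000, mean = 21.4286
Σfm² = 89700
Σf(m − x̄)² = Σfm² − (Σfm)²/n = 89700 − 3000²/140 = 25414.2857
Sample variance = 25414.2857 / 139 = 182.8366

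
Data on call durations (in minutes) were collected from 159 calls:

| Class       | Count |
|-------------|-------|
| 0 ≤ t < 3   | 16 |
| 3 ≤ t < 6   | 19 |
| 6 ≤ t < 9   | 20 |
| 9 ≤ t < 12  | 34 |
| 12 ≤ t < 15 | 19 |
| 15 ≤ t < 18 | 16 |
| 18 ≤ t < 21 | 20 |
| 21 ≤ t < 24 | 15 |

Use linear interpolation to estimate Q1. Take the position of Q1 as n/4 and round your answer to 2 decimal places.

Cumulative frequencies: 16, 35, 55, 89, 108, 124, 144, 159
n = 159; position = n/4 = 39.75.
This falls in the class 6 ≤ t < 9: L = 6, F = 35, f = 20, h = 3.
Lower quartile ≈ 6 + ((39.75 − 35) / 20) × 3 = 6.7125

6.71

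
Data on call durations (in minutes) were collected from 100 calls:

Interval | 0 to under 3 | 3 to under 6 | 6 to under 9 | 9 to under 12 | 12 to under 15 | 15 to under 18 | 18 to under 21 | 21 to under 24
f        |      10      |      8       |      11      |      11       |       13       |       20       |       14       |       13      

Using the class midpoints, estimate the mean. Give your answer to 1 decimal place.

13.2

Midpoints: 1.5, 4.5, 7.5, 10.5, 13.5, 16.5, 19.5, 22.5
Σfm = 10×1.5 + 8×4.5 + 11×7.5 + 11×10.5 + 13×13.5 + 20×16.5 + 14×19.5 + 13×22.5 = 1320
n = Σf = 100
Mean = 1320 / 100 = 13.2000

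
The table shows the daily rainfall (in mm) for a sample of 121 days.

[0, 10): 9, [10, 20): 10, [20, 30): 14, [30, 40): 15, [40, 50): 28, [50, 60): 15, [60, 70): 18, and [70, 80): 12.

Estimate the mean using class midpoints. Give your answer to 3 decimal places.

43.182

Midpoints: 5, 15, 25, 35, 45, 55, 65, 75
Σfm = 9×5 + 10×15 + 14×25 + 15×35 + 28×45 + 15×55 + 18×65 + 12×75 = 5225
n = Σf = 121
Mean = 5225 / 121 = 43.1818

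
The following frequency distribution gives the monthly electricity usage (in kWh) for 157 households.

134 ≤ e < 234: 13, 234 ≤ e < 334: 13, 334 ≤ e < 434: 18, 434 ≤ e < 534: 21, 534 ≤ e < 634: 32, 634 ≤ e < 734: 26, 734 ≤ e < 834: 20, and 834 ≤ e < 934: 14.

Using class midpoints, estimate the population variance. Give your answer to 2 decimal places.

Midpoints: 184, 284, 384, 484, 584, 684, 784, 884
n = 157, Σfm = 87688, mean = 558.5223
Σfm² = 55373792
Σf(m − x̄)² = Σfm² − (Σfm)²/n = 55373792 − 87688²/157 = 6398089.1720
Population variance = 6398089.1720 / 157 = 40752.1603

40752.16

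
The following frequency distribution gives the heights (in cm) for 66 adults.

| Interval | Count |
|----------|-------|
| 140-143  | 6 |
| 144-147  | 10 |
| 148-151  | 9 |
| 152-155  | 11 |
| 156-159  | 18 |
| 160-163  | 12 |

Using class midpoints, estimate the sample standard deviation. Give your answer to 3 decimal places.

Midpoints: 141.5, 145.5, 149.5, 153.5, 157.5, 161.5
n = 66, Σfm = 10111, mean = 153.1970
Σfm² = 1551672.5
Σf(m − x̄)² = Σfm² − (Σfm)²/n = 1551672.5 − 10111²/66 = 2697.9394
Sample variance = 2697.9394 / 65 = 41.5068
Standard deviation = √41.5068 = 6.4426

6.443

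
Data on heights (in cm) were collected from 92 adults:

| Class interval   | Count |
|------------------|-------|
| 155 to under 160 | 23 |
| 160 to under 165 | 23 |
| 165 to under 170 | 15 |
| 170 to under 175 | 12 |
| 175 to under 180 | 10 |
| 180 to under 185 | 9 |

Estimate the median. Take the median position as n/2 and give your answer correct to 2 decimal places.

Cumulative frequencies: 23, 46, 61, 73, 83, 92
n = 92; position = n/2 = 46.
This falls in the class 160 to under 165: L = 160, F = 23, f = 23, h = 5.
Median ≈ 160 + ((46 − 23) / 23) × 5 = 165.0000

165.00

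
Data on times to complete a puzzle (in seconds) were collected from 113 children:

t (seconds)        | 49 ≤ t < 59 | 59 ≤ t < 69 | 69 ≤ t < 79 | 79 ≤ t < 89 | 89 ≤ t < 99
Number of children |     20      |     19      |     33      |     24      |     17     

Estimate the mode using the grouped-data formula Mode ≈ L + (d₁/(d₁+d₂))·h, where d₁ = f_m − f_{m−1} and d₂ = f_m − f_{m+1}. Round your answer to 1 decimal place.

75.1

Modal class: 69 ≤ t < 79 (highest frequency 33).
d₁ = 33 − 19 = 14, d₂ = 33 − 24 = 9
Mode ≈ 69 + (14/(14+9)) × 10 = 69 + 6.0870 = 75.0870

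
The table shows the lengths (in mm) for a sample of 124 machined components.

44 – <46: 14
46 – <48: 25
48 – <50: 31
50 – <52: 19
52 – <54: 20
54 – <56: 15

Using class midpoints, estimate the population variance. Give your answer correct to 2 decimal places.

9.48

Midpoints: 45, 47, 49, 51, 53, 55
n = 124, Σfm = 6178, mean = 49.8226
Σfm² = 308980
Σf(m − x̄)² = Σfm² − (Σfm)²/n = 308980 − 6178²/124 = 1176.0968
Population variance = 1176.0968 / 124 = 9.4847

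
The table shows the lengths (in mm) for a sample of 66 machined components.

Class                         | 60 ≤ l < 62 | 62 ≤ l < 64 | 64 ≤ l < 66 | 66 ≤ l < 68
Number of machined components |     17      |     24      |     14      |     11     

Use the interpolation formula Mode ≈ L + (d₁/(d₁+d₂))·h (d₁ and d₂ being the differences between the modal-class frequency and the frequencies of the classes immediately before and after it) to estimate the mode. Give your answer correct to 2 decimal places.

Modal class: 62 ≤ l < 64 (highest frequency 24).
d₁ = 24 − 17 = 7, d₂ = 24 − 14 = 10
Mode ≈ 62 + (7/(7+10)) × 2 = 62 + 0.8235 = 62.8235

62.82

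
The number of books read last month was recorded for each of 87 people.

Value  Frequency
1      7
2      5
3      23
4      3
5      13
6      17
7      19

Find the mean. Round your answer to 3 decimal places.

4.575

Values: 1, 2, 3, 4, 5, 6, 7
Σfx = 7×1 + 5×2 + 23×3 + 3×4 + 13×5 + 17×6 + 19×7 = 398
n = Σf = 87
Mean = 398 / 87 = 4.5747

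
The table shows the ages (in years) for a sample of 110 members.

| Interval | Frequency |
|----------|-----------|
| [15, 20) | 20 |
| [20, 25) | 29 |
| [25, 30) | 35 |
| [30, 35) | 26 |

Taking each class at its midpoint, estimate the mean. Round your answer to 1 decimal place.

25.5

Midpoints: 17.5, 22.5, 27.5, 32.5
Σfm = 20×17.5 + 29×22.5 + 35×27.5 + 26×32.5 = 2810
n = Σf = 110
Mean = 2810 / 110 = 25.5455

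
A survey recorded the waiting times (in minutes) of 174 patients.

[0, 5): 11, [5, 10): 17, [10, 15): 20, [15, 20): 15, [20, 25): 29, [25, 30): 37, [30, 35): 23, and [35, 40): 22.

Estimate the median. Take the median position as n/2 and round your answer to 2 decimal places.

Cumulative frequencies: 11, 28, 48, 63, 92, 129, 152, 174
n = 174; position = n/2 = 87.
This falls in the class [20, 25): L = 20, F = 63, f = 29, h = 5.
Median ≈ 20 + ((87 − 63) / 29) × 5 = 24.1379

24.14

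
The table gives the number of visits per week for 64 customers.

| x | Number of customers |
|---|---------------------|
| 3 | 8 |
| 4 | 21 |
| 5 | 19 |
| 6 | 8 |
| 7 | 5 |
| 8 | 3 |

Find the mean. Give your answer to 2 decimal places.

4.84

Values: 3, 4, 5, 6, 7, 8
Σfx = 8×3 + 21×4 + 19×5 + 8×6 + 5×7 + 3×8 = 310
n = Σf = 64
Mean = 310 / 64 = 4.8438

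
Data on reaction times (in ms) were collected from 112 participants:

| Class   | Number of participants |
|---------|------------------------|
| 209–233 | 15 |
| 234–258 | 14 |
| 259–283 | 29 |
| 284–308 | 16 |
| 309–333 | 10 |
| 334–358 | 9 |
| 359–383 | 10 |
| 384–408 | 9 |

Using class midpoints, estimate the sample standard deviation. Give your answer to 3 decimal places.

53.029

Midpoints: 221, 246, 271, 296, 321, 346, 371, 396
n = 112, Σfm = 32952, mean = 294.2143
Σfm² = 10007092
Σf(m − x̄)² = Σfm² − (Σfm)²/n = 10007092 − 32952²/112 = 312142.8571
Sample variance = 312142.8571 / 111 = 2812.0978
Standard deviation = √2812.0978 = 53.0292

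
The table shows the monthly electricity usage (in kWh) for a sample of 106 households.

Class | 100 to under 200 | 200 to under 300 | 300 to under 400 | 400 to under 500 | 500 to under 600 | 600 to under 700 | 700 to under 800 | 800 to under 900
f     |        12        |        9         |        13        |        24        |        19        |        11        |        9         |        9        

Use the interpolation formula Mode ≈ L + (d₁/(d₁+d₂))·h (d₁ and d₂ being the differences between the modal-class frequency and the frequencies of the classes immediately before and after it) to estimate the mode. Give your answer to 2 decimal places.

Modal class: 400 to under 500 (highest frequency 24).
d₁ = 24 − 13 = 11, d₂ = 24 − 19 = 5
Mode ≈ 400 + (11/(11+5)) × 100 = 400 + 68.7500 = 468.7500

468.75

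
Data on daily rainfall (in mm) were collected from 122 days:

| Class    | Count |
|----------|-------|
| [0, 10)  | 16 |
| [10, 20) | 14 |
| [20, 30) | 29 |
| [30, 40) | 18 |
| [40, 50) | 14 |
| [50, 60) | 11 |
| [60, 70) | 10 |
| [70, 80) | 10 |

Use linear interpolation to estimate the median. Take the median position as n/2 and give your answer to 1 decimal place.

Cumulative frequencies: 16, 30, 59, 77, 91, 102, 112, 122
n = 122; position = n/2 = 61.
This falls in the class [30, 40): L = 30, F = 59, f = 18, h = 10.
Median ≈ 30 + ((61 − 59) / 18) × 10 = 31.1111

31.1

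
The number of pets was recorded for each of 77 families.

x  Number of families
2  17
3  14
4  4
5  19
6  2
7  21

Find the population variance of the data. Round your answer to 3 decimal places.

Values: 2, 3, 4, 5, 6, 7
n = 77, Σfx = 346, mean = 4.4935
Σfx² = 1834
Σf(x − x̄)² = Σfx² − (Σfx)²/n = 1834 − 346²/77 = 279.2468
Population variance = 279.2468 / 77 = 3.6266

3.627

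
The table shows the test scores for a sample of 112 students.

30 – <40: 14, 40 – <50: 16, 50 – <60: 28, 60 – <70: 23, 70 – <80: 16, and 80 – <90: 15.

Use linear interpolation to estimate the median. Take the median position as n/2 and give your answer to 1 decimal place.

Cumulative frequencies: 14, 30, 58, 81, 97, 112
n = 112; position = n/2 = 56.
This falls in the class 50 – <60: L = 50, F = 30, f = 28, h = 10.
Median ≈ 50 + ((56 − 30) / 28) × 10 = 59.2857

59.3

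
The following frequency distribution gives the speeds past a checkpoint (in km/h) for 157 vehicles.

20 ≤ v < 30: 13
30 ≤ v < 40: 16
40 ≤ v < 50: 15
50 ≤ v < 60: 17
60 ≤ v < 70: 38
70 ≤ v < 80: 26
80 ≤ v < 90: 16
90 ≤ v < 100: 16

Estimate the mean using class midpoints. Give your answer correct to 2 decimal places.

Midpoints: 25, 35, 45, 55, 65, 75, 85, 95
Σfm = 13×25 + 16×35 + 15×45 + 17×55 + 38×65 + 26×75 + 16×85 + 16×95 = 9795
n = Σf = 157
Mean = 9795 / 157 = 62.3885

62.39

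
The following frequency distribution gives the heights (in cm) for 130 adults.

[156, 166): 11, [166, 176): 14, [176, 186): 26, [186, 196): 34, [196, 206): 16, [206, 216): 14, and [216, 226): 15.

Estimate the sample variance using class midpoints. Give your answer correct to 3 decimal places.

300.751

Midpoints: 161, 171, 181, 191, 201, 211, 221
n = 130, Σfm = 24850, mean = 191.1538
Σfm² = 4788970
Σf(m − x̄)² = Σfm² − (Σfm)²/n = 4788970 − 24850²/130 = 38796.9231
Sample variance = 38796.9231 / 129 = 300.7513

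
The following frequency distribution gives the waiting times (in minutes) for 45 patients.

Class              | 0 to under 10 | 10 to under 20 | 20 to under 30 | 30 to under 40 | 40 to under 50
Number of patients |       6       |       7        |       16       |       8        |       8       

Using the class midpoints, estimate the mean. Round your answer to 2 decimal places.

Midpoints: 5, 15, 25, 35, 45
Σfm = 6×5 + 7×15 + 16×25 + 8×35 + 8×45 = 1175
n = Σf = 45
Mean = 1175 / 45 = 26.1111

26.11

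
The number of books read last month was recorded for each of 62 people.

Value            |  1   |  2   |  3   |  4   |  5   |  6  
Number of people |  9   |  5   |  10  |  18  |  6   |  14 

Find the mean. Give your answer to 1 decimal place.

Values: 1, 2, 3, 4, 5, 6
Σfx = 9×1 + 5×2 + 10×3 + 18×4 + 6×5 + 14×6 = 235
n = Σf = 62
Mean = 235 / 62 = 3.7903

3.8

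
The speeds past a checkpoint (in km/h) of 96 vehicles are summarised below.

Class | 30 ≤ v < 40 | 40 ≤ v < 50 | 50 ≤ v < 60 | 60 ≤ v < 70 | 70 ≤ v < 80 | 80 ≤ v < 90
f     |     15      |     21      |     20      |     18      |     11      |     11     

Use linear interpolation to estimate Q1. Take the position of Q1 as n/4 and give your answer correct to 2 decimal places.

Cumulative frequencies: 15, 36, 56, 74, 85, 96
n = 96; position = n/4 = 24.
This falls in the class 40 ≤ v < 50: L = 40, F = 15, f = 21, h = 10.
Lower quartile ≈ 40 + ((24 − 15) / 21) × 10 = 44.2857

44.29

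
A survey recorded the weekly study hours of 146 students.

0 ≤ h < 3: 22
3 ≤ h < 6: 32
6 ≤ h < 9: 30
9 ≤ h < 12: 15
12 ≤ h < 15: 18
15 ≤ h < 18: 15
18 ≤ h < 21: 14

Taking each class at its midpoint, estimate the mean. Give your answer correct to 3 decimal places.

Midpoints: 1.5, 4.5, 7.5, 10.5, 13.5, 16.5, 19.5
Σfm = 22×1.5 + 32×4.5 + 30×7.5 + 15×10.5 + 18×13.5 + 15×16.5 + 14×19.5 = 1323
n = Σf = 146
Mean = 1323 / 146 = 9.0616

9.062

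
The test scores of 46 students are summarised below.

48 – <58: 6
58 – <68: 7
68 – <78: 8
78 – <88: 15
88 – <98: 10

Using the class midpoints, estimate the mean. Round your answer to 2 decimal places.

Midpoints: 53, 63, 73, 83, 93
Σfm = 6×53 + 7×63 + 8×73 + 15×83 + 10×93 = 3518
n = Σf = 46
Mean = 3518 / 46 = 76.4783

76.48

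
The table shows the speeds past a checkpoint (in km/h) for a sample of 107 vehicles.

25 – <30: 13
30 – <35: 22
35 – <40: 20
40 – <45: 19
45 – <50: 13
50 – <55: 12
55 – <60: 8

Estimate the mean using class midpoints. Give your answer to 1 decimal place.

Midpoints: 27.5, 32.5, 37.5, 42.5, 47.5, 52.5, 57.5
Σfm = 13×27.5 + 22×32.5 + 20×37.5 + 19×42.5 + 13×47.5 + 12×52.5 + 8×57.5 = 4337.5
n = Σf = 107
Mean = 4337.5 / 107 = 40.5374

40.5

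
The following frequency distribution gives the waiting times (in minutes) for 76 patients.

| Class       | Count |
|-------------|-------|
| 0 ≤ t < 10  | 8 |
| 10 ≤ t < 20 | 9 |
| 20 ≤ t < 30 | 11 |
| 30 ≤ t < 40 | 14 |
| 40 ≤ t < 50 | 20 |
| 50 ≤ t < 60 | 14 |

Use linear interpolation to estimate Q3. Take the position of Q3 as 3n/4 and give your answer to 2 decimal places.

Cumulative frequencies: 8, 17, 28, 42, 62, 76
n = 76; position = 3n/4 = 57.
This falls in the class 40 ≤ t < 50: L = 40, F = 42, f = 20, h = 10.
Upper quartile ≈ 40 + ((57 − 42) / 20) × 10 = 47.5000

47.50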